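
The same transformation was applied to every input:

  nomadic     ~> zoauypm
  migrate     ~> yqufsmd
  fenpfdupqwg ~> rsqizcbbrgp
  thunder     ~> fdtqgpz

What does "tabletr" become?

The pattern: take characters alternately from the front and the back (1st, last, 2nd, 2nd-last, ...), then shift every letter 12 places forward in the alphabet (wrapping around).
So "tabletr" becomes "fdmfnqx".

fdmfnqx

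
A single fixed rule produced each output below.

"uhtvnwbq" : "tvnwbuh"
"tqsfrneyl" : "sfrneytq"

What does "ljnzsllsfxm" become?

Rule — delete the last character, then move the first 2 characters to the end (rotate left by 2).
For "ljnzsllsfxm", step one produces "ljnzsllsfx"; step two turns that into "nzsllsfxlj".
(Check on "tqsfrneyl": → "tqsfrney" → "sfrneytq" ✓)

nzsllsfxlj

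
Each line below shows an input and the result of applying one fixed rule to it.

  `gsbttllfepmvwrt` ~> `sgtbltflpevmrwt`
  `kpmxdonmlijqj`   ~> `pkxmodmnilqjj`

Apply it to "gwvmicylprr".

The pattern: swap each adjacent pair of characters (1↔2, 3↔4, ...).
"gwvmicylprr" → "wgmvcilyrpr".

wgmvcilyrpr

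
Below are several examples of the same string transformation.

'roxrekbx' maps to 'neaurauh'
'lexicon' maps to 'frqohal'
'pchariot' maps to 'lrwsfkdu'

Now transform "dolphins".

Each output is the input with this applied: move the last 3 characters to the front (rotate right by 3), then shift every letter 3 places forward in the alphabet (wrapping around).
Applying both steps to "dolphins": "insdolph", then "lqvgrosk".

lqvgrosk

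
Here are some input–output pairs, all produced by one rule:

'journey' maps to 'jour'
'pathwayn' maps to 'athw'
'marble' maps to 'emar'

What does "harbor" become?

rhar

The pattern: move the last 3 characters to the front (rotate right by 3), then keep only the last 4 characters.
On "harbor": the first step gives "borhar", and the second then gives "rhar".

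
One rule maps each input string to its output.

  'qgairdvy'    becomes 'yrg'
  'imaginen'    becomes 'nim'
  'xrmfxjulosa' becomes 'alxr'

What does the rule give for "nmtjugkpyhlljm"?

What's happening: reverse the string, then keep one character in every 3, starting at position 1 (positions 1st, 4th, 7th, ...).
For "nmtjugkpyhlljm", step one produces "mjllhypkgujtmn"; step two turns that into "mlpum".

mlpum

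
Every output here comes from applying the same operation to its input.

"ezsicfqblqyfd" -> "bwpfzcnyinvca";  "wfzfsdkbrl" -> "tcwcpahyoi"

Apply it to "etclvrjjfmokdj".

bqzisoggcjlhag

The pattern: shift every letter 3 places backward in the alphabet (wrapping around).
Applying that to "etclvrjjfmokdj" gives "bqzisoggcjlhag".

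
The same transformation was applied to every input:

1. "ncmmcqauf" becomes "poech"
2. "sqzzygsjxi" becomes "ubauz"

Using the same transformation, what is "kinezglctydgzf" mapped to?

Each output is the input with this applied: keep every other character starting from the first (positions 1st, 3rd, 5th, ...), then shift every letter 2 places forward in the alphabet (wrapping around).
Starting from "kinezglctydgzf": after the first operation, "knzltdz"; after the second, "mpbnvfb".
(Check on "sqzzygsjxi": → "szysx" → "ubauz" ✓)

mpbnvfb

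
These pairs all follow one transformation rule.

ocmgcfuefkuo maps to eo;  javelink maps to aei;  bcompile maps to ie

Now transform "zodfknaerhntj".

The transformation: keep every other character starting from the second (positions 2nd, 4th, 6th, ...), then keep only the vowels.
On "zodfknaerhntj": the first step gives "ofneht", and the second then gives "oe".

oe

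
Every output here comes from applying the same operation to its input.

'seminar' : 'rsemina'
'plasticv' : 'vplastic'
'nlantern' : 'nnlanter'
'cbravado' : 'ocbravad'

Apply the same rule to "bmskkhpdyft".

Each output is the input with this applied: move the last character to the front.
Applying that to "bmskkhpdyft" gives "tbmskkhpdyf".

tbmskkhpdyf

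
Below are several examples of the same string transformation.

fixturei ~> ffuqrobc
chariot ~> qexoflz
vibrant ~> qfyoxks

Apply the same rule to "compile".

bljmfiz

What's happening: shift every letter 3 places backward in the alphabet (wrapping around), then swap the first and last characters.
On "compile": the first step gives "zljmfib", and the second then gives "bljmfiz".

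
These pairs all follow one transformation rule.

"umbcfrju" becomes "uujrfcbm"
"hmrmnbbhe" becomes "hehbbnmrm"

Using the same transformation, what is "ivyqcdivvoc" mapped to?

icovvidcqyv

In each case the input is transformed by: move the first character to the end, then reverse the string.
Starting from "ivyqcdivvoc": after the first operation, "vyqcdivvoci"; after the second, "icovvidcqyv".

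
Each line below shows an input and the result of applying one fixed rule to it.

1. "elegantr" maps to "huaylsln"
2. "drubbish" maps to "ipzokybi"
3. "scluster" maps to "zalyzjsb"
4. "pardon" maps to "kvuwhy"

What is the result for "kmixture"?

abylrtpe

Looking at the pairs, the operation is to swap the front and back halves of the string, then shift every letter 7 places forward in the alphabet (wrapping around).
Starting from "kmixture": after the first operation, "turekmix"; after the second, "abylrtpe".
(Check on "elegantr": → "antreleg" → "huaylsln" ✓)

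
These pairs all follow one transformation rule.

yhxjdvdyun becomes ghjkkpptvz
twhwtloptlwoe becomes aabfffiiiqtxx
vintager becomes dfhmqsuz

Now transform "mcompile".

aboquxyy

Each output is the input with this applied: shift every letter 12 places forward in the alphabet (wrapping around), then sort the characters into alphabetical order.
"mcompile" → "yoaybuxq" → "aboquxyy".
(Check on "vintager": → "huzfmsqd" → "dfhmqsuz" ✓)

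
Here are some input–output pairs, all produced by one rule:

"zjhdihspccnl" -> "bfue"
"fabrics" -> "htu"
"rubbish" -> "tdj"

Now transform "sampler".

urt

Each output is the input with this applied: shift every letter 2 places forward in the alphabet (wrapping around), then keep one character in every 3, starting at position 1 (positions 1st, 4th, 7th, ...).
Working it through for "sampler": intermediate "ucorngt", final "urt".
(Check on "rubbish": → "twddkuj" → "tdj" ✓)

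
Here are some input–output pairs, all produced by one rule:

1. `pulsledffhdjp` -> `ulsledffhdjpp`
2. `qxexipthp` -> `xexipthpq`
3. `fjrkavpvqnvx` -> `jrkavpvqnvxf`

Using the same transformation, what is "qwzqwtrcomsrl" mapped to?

wzqwtrcomsrlq

What's happening: move the first character to the end.
So "qwzqwtrcomsrl" becomes "wzqwtrcomsrlq".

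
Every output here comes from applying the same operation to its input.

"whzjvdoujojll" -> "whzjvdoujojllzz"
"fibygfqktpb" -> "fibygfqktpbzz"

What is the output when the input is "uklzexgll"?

uklzexgllzz

Rule — append "zz".
Applying that to "uklzexgll" gives "uklzexgllzz".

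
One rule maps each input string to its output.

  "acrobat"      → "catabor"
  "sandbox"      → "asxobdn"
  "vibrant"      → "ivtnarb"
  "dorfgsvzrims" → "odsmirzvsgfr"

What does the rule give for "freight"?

rfthgie

The rule is to reverse the string, then move the last 2 characters to the front (rotate right by 2).
Applying both steps to "freight": "thgierf", then "rfthgie".
(Check on "sandbox": → "xobdnas" → "asxobdn" ✓)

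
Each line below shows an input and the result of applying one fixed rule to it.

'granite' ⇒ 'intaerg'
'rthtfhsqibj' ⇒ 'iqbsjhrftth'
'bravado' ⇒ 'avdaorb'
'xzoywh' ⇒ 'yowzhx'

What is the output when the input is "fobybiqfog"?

fqoigbfyob

Rule — move the last 3 characters to the front (rotate right by 3), then take characters alternately from the front and the back (1st, last, 2nd, 2nd-last, ...).
Starting from "fobybiqfog": after the first operation, "fogfobybiq"; after the second, "fqoigbfyob".
(Check on "bravado": → "adobrav" → "avdaorb" ✓)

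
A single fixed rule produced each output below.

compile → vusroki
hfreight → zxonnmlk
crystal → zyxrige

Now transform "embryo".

xuskhe

Each output is the input with this applied: shift every letter 6 places forward in the alphabet (wrapping around), then sort the characters into reverse alphabetical order.
On "embryo": the first step gives "kshxeu", and the second then gives "xuskhe".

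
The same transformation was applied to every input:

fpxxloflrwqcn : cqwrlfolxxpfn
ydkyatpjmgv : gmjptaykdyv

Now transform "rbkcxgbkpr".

pkbgxckbrr

Each output is the input with this applied: move the last character to the front, then reverse the string.
"rbkcxgbkpr" → "rrbkcxgbkp" → "pkbgxckbrr".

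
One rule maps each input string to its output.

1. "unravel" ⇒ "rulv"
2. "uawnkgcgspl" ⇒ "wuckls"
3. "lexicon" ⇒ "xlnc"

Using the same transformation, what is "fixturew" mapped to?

xfeu

What's happening: keep every other character starting from the first (positions 1st, 3rd, 5th, ...), then swap each adjacent pair of characters (1↔2, 3↔4, ...).
For "fixturew", step one produces "fxue"; step two turns that into "xfeu".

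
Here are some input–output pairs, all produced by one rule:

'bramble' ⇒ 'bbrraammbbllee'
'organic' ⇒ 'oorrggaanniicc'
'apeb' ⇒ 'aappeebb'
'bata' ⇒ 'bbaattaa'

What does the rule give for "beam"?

What's happening: double every character.
"beam" → "bbeeaamm".

bbeeaamm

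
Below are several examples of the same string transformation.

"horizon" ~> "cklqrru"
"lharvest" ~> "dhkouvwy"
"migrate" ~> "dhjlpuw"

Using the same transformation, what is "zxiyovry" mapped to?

The transformation: shift every letter 3 places forward in the alphabet (wrapping around), then sort the characters into alphabetical order.
For "zxiyovry", step one produces "calbryub"; step two turns that into "abbclruy".

abbclruy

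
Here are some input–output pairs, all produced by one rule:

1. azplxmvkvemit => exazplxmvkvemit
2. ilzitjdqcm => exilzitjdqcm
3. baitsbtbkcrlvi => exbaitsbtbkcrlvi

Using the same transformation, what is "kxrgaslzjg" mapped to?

Each output is the input with this applied: prepend "ex".
Doing the same to "kxrgaslzjg": "exkxrgaslzjg".

exkxrgaslzjg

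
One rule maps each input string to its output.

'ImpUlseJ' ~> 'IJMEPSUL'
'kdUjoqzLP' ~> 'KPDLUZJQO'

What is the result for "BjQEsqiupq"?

In each case the input is transformed by: take characters alternately from the front and the back (1st, last, 2nd, 2nd-last, ...), then convert every letter to uppercase.
Starting from "BjQEsqiupq": after the first operation, "BqjpQuEisq"; after the second, "BQJPQUEISQ".

BQJPQUEISQ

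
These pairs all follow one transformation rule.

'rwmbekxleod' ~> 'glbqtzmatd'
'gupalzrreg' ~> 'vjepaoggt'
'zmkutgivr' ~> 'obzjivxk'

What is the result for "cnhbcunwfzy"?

rcwqrjcluo

The rule is to delete the last character, then shift every letter 11 places backward in the alphabet (wrapping around).
"cnhbcunwfzy" → "cnhbcunwfz" → "rcwqrjcluo".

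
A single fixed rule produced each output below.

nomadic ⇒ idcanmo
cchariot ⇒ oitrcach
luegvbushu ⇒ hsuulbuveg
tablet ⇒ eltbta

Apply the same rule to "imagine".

niegiam

Rule — move the last 2 characters to the front (rotate right by 2), then take characters alternately from the front and the back (1st, last, 2nd, 2nd-last, ...).
Applying both steps to "imagine": "neimagi", then "niegiam".
(Check on "cchariot": → "otcchari" → "oitrcach" ✓)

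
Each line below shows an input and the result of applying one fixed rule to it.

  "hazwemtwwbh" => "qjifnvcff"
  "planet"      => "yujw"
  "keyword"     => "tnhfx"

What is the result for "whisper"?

fqrby

The pattern: shift every letter 9 places forward in the alphabet (wrapping around), then delete the last 2 characters.
Applying both steps to "whisper": "fqrbyna", then "fqrby".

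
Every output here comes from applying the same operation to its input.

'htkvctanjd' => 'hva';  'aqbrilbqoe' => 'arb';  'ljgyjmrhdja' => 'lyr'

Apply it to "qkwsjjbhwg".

What's happening: delete the last 3 characters, then keep one character in every 3, starting at position 1 (positions 1st, 4th, 7th, ...).
On "qkwsjjbhwg": the first step gives "qkwsjjb", and the second then gives "qsb".

qsb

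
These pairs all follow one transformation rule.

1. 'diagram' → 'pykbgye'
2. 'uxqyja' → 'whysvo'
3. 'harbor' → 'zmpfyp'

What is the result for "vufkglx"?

The pattern: move the last 3 characters to the front (rotate right by 3), then shift every letter 2 places backward in the alphabet (wrapping around).
On "vufkglx" that produces "ejvtsdi".

ejvtsdi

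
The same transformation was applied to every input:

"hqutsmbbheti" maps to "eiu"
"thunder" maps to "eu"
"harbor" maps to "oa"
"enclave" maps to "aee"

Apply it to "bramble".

The pattern: move the last 3 characters to the front (rotate right by 3), then keep only the vowels.
Starting from "bramble": after the first operation, "blebram"; after the second, "ea".
(Check on "hqutsmbbheti": → "etihqutsmbbh" → "eiu" ✓)

ea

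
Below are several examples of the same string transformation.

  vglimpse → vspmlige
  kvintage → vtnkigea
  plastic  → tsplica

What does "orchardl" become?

rrolhdca

Looking at the pairs, the operation is to sort the characters into reverse alphabetical order.
For "orchardl" the result is "rrolhdca".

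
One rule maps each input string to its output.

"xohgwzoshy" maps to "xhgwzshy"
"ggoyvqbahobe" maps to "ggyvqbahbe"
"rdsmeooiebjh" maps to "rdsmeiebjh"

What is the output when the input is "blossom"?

blssm

In each case the input is transformed by: remove every "o".
"blossom" → "blssm".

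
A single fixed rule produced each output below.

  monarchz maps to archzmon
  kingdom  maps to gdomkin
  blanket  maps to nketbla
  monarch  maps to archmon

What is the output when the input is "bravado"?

The rule is to move the first 3 characters to the end (rotate left by 3).
"bravado" → "vadobra".

vadobra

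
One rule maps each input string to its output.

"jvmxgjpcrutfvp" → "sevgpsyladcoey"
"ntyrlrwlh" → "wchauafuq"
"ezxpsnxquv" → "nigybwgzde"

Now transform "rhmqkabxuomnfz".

aqvztjkgdxvwoi

The transformation: shift every letter 9 places forward in the alphabet (wrapping around).
On "rhmqkabxuomnfz" that produces "aqvztjkgdxvwoi".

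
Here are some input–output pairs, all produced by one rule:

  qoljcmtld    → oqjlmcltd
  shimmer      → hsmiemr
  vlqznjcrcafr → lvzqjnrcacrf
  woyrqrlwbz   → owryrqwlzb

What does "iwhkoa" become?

wikhao

The transformation: swap each adjacent pair of characters (1↔2, 3↔4, ...).
So "iwhkoa" becomes "wikhao".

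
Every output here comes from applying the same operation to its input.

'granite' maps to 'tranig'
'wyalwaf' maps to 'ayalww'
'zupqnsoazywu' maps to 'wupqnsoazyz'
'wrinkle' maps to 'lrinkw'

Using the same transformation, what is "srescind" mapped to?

What's happening: delete the last character, then swap the first and last characters.
Applying both steps to "srescind": "srescin", then "nrescis".
(Check on "zupqnsoazywu": → "zupqnsoazyw" → "wupqnsoazyz" ✓)

nrescis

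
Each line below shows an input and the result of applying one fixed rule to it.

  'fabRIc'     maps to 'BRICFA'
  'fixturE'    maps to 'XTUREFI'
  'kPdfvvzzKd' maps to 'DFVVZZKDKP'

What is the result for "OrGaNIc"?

GANICOR

Rule — move the first 2 characters to the end (rotate left by 2), then convert every letter to uppercase.
On "OrGaNIc": the first step gives "GaNIcOr", and the second then gives "GANICOR".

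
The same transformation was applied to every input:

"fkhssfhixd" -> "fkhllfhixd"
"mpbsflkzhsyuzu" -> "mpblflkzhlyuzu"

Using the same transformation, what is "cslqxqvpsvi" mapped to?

Looking at the pairs, the operation is to replace every "s" with "l".
Applying that to "cslqxqvpsvi" gives "cllqxqvplvi".

cllqxqvplvi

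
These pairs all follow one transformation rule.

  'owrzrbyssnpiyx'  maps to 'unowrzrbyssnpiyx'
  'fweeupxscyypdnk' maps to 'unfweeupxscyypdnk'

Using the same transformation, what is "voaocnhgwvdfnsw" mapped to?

What's happening: prepend "un".
"voaocnhgwvdfnsw" → "unvoaocnhgwvdfnsw".

unvoaocnhgwvdfnsw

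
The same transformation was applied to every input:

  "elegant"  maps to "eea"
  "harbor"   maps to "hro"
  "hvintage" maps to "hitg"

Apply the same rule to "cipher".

cpe

In each case the input is transformed by: move the last character to the front, then keep every other character starting from the second (positions 2nd, 4th, 6th, ...).
"cipher" → "rciphe" → "cpe".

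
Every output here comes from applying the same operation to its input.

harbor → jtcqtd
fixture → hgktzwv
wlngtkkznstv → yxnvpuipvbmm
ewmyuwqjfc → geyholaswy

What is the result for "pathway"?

The transformation: take characters alternately from the front and the back (1st, last, 2nd, 2nd-last, ...), then shift every letter 2 places forward in the alphabet (wrapping around).
On "pathway" that produces "raccvyj".

raccvyj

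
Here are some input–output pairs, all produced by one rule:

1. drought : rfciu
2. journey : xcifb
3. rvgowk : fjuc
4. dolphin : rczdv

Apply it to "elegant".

Rule — shift every letter 12 places backward in the alphabet (wrapping around), then delete the last 2 characters.
Working it through for "elegant": intermediate "szsuobh", final "szsuo".

szsuo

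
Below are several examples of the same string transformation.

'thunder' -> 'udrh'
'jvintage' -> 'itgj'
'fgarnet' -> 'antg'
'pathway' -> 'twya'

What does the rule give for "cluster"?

Rule — move the first 2 characters to the end (rotate left by 2), then keep every other character starting from the first (positions 1st, 3rd, 5th, ...).
Working it through for "cluster": intermediate "ustercl", final "utrl".

utrl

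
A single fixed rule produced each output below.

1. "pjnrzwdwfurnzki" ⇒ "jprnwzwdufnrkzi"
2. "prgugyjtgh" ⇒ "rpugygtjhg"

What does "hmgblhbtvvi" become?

mhbghltbvvi

The pattern: swap each adjacent pair of characters (1↔2, 3↔4, ...).
For "hmgblhbtvvi" the result is "mhbghltbvvi".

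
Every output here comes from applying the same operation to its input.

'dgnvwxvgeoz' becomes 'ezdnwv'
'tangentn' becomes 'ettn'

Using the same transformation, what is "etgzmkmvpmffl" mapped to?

flegmmp

The pattern: keep every other character starting from the first (positions 1st, 3rd, 5th, ...), then move the last 2 characters to the front (rotate right by 2).
On "etgzmkmvpmffl": the first step gives "egmmpfl", and the second then gives "flegmmp".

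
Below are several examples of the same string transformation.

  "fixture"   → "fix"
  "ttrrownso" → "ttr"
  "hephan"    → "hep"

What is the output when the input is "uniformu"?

Looking at the pairs, the operation is to keep only the first 3 characters.
So "uniformu" becomes "uni".

uni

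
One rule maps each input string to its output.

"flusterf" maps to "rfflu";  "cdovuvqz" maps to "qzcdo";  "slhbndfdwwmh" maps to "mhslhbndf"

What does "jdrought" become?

htjdr

Each output is the input with this applied: move the last 2 characters to the front (rotate right by 2), then delete the last 3 characters.
Starting from "jdrought": after the first operation, "htjdroug"; after the second, "htjdr".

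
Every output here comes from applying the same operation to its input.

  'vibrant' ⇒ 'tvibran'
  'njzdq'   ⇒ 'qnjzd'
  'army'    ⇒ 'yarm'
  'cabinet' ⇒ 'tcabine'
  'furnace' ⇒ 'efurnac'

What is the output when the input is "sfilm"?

The pattern: move the last character to the front.
So "sfilm" becomes "msfil".

msfil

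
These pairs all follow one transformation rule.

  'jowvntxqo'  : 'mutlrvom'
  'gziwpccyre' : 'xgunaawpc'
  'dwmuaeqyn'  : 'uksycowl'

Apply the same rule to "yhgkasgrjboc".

feiyqephzma

Each output is the input with this applied: shift every letter 2 places backward in the alphabet (wrapping around), then delete the first character.
Applying both steps to "yhgkasgrjboc": "wfeiyqephzma", then "feiyqephzma".
(Check on "gziwpccyre": → "exgunaawpc" → "xgunaawpc" ✓)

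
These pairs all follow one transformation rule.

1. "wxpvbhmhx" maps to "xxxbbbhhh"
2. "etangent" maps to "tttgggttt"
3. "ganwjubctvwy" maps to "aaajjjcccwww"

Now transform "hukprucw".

The pattern: keep one character in every 3, starting at position 2 (positions 2nd, 5th, 8th, ...), then repeat every character 3 times.
"hukprucw" → "urw" → "uuurrrwww".

uuurrrwww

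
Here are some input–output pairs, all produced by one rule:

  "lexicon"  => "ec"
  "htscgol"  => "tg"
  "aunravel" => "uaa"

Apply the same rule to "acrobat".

In each case the input is transformed by: swap the first and last characters, then keep one character in every 3, starting at position 2 (positions 2nd, 5th, 8th, ...).
On "acrobat": the first step gives "tcrobaa", and the second then gives "cb".

cb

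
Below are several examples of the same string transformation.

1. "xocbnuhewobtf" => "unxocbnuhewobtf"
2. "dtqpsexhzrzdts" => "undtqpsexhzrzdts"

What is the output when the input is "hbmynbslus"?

What's happening: prepend "un".
Doing the same to "hbmynbslus": "unhbmynbslus".

unhbmynbslus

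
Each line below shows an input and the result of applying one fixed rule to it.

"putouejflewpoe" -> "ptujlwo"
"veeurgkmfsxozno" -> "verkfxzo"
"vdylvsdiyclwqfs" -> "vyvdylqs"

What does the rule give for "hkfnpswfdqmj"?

hfpwdm

In each case the input is transformed by: keep every other character starting from the first (positions 1st, 3rd, 5th, ...).
Doing the same to "hkfnpswfdqmj": "hfpwdm".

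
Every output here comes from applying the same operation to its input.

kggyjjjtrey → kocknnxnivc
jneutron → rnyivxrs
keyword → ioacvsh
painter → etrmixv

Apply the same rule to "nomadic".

What's happening: swap each adjacent pair of characters (1↔2, 3↔4, ...), then shift every letter 4 places forward in the alphabet (wrapping around).
For "nomadic", step one produces "onamidc"; step two turns that into "sreqmhg".

sreqmhg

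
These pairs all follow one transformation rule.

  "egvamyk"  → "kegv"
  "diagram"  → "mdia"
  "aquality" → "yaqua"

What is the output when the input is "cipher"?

In each case the input is transformed by: move the last character to the front, then delete the last 3 characters.
Working it through for "cipher": intermediate "rciphe", final "rci".

rci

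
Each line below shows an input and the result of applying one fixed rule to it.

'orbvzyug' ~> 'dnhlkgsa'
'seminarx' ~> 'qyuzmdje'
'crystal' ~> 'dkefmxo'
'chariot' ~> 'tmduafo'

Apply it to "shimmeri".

tuyyqdue

Each output is the input with this applied: move the first character to the end, then shift every letter 12 places forward in the alphabet (wrapping around).
Working it through for "shimmeri": intermediate "himmeris", final "tuyyqdue".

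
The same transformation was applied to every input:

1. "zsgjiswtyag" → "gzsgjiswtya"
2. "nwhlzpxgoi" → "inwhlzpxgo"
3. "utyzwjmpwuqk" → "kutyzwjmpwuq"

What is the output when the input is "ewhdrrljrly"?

Each output is the input with this applied: move the last character to the front.
Applying that to "ewhdrrljrly" gives "yewhdrrljrl".

yewhdrrljrl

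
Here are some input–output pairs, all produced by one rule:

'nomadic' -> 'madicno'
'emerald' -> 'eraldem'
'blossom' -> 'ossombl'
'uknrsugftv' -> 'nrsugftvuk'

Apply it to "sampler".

What's happening: move the first 2 characters to the end (rotate left by 2).
Applying that to "sampler" gives "mplersa".

mplersa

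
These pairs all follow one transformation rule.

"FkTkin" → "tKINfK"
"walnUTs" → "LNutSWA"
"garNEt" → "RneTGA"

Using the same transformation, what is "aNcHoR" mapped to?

ChOrAn

Rule — move the first 2 characters to the end (rotate left by 2), then flip the case of every letter.
For "aNcHoR", step one produces "cHoRaN"; step two turns that into "ChOrAn".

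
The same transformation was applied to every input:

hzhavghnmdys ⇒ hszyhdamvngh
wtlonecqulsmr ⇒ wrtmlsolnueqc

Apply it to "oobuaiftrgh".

ohogbrutafi

Looking at the pairs, the operation is to take characters alternately from the front and the back (1st, last, 2nd, 2nd-last, ...).
Doing the same to "oobuaiftrgh": "ohogbrutafi".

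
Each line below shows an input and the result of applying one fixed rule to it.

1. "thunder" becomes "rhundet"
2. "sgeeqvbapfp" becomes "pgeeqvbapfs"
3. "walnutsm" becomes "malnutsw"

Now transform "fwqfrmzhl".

lwqfrmzhf

The rule is to swap the first and last characters.
So "fwqfrmzhl" becomes "lwqfrmzhf".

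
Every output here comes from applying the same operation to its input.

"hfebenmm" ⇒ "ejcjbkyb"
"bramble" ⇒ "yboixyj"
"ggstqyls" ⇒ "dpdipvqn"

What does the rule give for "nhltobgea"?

The transformation: take characters alternately from the front and the back (1st, last, 2nd, 2nd-last, ...), then shift every letter 3 places backward in the alphabet (wrapping around).
Working it through for "nhltobgea": intermediate "nahelgtbo", final "kxebidqyl".

kxebidqyl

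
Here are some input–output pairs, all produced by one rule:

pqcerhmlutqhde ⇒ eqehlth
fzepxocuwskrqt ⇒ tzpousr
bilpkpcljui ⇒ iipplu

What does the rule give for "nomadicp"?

poai

Looking at the pairs, the operation is to move the last character to the front, then keep every other character starting from the first (positions 1st, 3rd, 5th, ...).
Starting from "nomadicp": after the first operation, "pnomadic"; after the second, "poai".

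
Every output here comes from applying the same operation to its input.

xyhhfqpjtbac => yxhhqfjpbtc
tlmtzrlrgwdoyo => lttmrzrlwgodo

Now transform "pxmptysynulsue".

The rule is to swap each adjacent pair of characters (1↔2, 3↔4, ...), then delete the last character.
"pxmptysynulsue" → "xppmytysunsleu" → "xppmytysunsle".

xppmytysunsle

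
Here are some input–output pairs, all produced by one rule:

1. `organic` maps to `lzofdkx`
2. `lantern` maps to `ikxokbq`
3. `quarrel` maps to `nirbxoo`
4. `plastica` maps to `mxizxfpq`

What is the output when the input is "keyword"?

habovlt

Each output is the input with this applied: shift every letter 3 places backward in the alphabet (wrapping around), then take characters alternately from the front and the back (1st, last, 2nd, 2nd-last, ...).
On "keyword": the first step gives "hbvtloa", and the second then gives "habovlt".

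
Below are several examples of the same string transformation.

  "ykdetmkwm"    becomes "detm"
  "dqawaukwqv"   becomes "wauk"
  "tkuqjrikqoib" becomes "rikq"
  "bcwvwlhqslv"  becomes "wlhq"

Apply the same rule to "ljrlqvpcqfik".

The transformation: delete the last 3 characters, then keep only the last 4 characters.
On "ljrlqvpcqfik": the first step gives "ljrlqvpcq", and the second then gives "vpcq".

vpcq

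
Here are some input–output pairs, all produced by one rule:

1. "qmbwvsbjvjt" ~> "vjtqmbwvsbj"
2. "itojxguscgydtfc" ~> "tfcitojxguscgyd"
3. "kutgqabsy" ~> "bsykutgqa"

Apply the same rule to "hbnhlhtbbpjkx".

Each output is the input with this applied: move the last 3 characters to the front (rotate right by 3).
"hbnhlhtbbpjkx" → "jkxhbnhlhtbbp".

jkxhbnhlhtbbp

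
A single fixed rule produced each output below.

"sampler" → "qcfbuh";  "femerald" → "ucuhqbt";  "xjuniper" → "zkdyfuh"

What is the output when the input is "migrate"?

ywhqju

The rule is to delete the first character, then shift every letter 10 places backward in the alphabet (wrapping around).
For "migrate", step one produces "igrate"; step two turns that into "ywhqju".
(Check on "sampler": → "ampler" → "qcfbuh" ✓)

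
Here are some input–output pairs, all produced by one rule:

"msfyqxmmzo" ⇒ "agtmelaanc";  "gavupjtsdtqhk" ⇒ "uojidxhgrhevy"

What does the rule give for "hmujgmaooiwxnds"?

Looking at the pairs, the operation is to shift every letter 12 places backward in the alphabet (wrapping around).
So "hmujgmaooiwxnds" becomes "vaixuaoccwklbrg".

vaixuaoccwklbrg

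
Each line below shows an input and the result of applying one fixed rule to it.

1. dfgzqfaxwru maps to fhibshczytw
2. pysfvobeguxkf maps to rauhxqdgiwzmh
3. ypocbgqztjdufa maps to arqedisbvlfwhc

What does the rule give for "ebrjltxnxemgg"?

Each output is the input with this applied: shift every letter 2 places forward in the alphabet (wrapping around).
Applying that to "ebrjltxnxemgg" gives "gdtlnvzpzgoii".

gdtlnvzpzgoii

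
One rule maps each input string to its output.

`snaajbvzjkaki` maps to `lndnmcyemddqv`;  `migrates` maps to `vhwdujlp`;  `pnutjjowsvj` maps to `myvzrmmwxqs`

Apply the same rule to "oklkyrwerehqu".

The transformation: reverse the string, then shift every letter 3 places forward in the alphabet (wrapping around).
"oklkyrwerehqu" → "uqherewryklko" → "xtkhuhzubnonr".

xtkhuhzubnonr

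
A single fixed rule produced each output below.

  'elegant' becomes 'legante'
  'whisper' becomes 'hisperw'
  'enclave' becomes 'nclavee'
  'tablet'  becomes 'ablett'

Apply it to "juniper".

Looking at the pairs, the operation is to move the first character to the end.
Doing the same to "juniper": "uniperj".

uniperj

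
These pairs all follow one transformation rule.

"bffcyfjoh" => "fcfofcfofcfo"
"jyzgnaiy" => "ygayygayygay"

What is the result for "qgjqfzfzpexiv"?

Looking at the pairs, the operation is to keep every other character starting from the second (positions 2nd, 4th, 6th, ...), then write the whole string 3 times in a row.
Working it through for "qgjqfzfzpexiv": intermediate "gqzzei", final "gqzzeigqzzeigqzzei".

gqzzeigqzzeigqzzei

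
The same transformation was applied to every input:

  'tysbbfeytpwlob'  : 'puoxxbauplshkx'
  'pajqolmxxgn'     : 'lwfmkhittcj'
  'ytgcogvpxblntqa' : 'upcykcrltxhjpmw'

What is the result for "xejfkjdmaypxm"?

The transformation: shift every letter 4 places backward in the alphabet (wrapping around).
"xejfkjdmaypxm" → "tafbgfziwulti".

tafbgfziwulti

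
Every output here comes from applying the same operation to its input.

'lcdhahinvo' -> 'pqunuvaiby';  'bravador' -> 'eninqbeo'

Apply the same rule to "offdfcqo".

ssqspdbb

What's happening: shift every letter 13 places forward in the alphabet (wrapping around) — i.e. ROT13, then move the first character to the end.
Applying both steps to "offdfcqo": "bssqspdb", then "ssqspdbb".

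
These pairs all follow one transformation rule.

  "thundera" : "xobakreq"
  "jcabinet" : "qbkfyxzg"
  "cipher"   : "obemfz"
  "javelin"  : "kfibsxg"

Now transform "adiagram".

The pattern: shift every letter 3 places backward in the alphabet (wrapping around), then reverse the string.
For "adiagram", step one produces "xafxdoxj"; step two turns that into "jxodxfax".

jxodxfax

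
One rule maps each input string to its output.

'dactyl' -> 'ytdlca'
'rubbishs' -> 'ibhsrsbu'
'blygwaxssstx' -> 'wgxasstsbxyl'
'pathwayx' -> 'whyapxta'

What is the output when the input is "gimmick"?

imkcigm

Looking at the pairs, the operation is to move the first 3 characters to the end (rotate left by 3), then swap each adjacent pair of characters (1↔2, 3↔4, ...).
Applying both steps to "gimmick": "mickgim", then "imkcigm".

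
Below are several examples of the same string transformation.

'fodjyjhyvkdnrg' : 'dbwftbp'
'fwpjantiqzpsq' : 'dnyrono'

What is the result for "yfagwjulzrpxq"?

Looking at the pairs, the operation is to shift every letter 2 places backward in the alphabet (wrapping around), then keep every other character starting from the first (positions 1st, 3rd, 5th, ...).
Working it through for "yfagwjulzrpxq": intermediate "wdyeuhsjxpnvo", final "wyusxno".

wyusxno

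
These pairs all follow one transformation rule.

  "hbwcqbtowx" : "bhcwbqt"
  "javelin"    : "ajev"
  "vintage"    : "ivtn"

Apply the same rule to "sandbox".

In each case the input is transformed by: delete the last 3 characters, then swap each adjacent pair of characters (1↔2, 3↔4, ...).
"sandbox" → "sand" → "asdn".

asdn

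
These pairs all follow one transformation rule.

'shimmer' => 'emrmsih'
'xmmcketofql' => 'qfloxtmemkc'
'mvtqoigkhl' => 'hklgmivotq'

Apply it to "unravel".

Rule — move the last 2 characters to the front (rotate right by 2), then take characters alternately from the front and the back (1st, last, 2nd, 2nd-last, ...).
On "unravel" that produces "evlaurn".

evlaurn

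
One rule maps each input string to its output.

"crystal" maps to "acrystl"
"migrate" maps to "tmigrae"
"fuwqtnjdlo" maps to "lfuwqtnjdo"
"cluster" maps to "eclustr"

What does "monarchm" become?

Rule — move the last character to the front, then swap the first and last characters.
For "monarchm", step one produces "mmonarch"; step two turns that into "hmonarcm".
(Check on "crystal": → "lcrysta" → "acrystl" ✓)

hmonarcm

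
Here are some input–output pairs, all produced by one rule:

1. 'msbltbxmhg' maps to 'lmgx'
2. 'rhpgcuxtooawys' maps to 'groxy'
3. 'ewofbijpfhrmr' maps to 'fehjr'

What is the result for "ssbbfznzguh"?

bsun

Each output is the input with this applied: keep one character in every 3, starting at position 1 (positions 1st, 4th, 7th, ...), then swap each adjacent pair of characters (1↔2, 3↔4, ...).
"ssbbfznzguh" → "bsun".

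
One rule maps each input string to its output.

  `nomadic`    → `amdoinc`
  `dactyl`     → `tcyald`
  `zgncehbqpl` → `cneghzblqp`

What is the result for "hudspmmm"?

In each case the input is transformed by: move the first 3 characters to the end (rotate left by 3), then take characters alternately from the front and the back (1st, last, 2nd, 2nd-last, ...).
Working it through for "hudspmmm": intermediate "spmmmhud", final "sdpumhmm".
(Check on "nomadic": → "adicnom" → "amdoinc" ✓)

sdpumhmm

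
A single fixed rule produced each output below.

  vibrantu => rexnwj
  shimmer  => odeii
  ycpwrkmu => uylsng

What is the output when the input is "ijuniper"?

efqjel

Rule — delete the last 2 characters, then shift every letter 4 places backward in the alphabet (wrapping around).
For "ijuniper", step one produces "ijunip"; step two turns that into "efqjel".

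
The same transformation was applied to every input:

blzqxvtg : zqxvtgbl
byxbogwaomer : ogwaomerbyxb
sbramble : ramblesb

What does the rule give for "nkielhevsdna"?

lhevsdnankie

Each output is the input with this applied: swap the front and back halves of the string, then move the last 2 characters to the front (rotate right by 2).
On "nkielhevsdna": the first step gives "evsdnankielh", and the second then gives "lhevsdnankie".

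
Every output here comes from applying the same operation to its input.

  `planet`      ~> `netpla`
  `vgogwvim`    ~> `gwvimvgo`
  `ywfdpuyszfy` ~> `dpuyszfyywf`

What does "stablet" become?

bletsta

The rule is to move the first 3 characters to the end (rotate left by 3).
So "stablet" becomes "bletsta".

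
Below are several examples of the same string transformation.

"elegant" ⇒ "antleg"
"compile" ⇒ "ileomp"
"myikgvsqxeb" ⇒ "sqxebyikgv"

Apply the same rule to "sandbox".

Looking at the pairs, the operation is to delete the first character, then swap the front and back halves of the string.
Applying both steps to "sandbox": "andbox", then "boxand".

boxand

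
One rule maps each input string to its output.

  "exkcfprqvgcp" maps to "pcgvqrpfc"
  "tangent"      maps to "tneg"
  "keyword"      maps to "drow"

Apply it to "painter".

Looking at the pairs, the operation is to delete the first 3 characters, then reverse the string.
"painter" → "nter" → "retn".

retn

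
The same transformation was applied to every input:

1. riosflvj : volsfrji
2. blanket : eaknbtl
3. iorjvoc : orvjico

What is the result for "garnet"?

In each case the input is transformed by: take characters alternately from the front and the back (1st, last, 2nd, 2nd-last, ...), then move the first 3 characters to the end (rotate left by 3).
Starting from "garnet": after the first operation, "gtaern"; after the second, "erngta".

erngta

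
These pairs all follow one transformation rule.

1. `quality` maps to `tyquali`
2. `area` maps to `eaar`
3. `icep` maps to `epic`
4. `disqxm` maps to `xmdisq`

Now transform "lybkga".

The transformation: move the last 2 characters to the front (rotate right by 2).
Doing the same to "lybkga": "galybk".

galybk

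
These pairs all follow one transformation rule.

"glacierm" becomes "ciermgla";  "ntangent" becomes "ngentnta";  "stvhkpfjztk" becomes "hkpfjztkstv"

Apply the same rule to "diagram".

The transformation: move the first 3 characters to the end (rotate left by 3).
"diagram" → "gramdia".

gramdia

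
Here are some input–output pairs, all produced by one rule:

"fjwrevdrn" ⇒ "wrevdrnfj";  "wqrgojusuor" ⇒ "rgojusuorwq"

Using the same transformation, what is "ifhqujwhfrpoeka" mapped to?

The rule is to move the first 2 characters to the end (rotate left by 2).
Doing the same to "ifhqujwhfrpoeka": "hqujwhfrpoekaif".

hqujwhfrpoekaif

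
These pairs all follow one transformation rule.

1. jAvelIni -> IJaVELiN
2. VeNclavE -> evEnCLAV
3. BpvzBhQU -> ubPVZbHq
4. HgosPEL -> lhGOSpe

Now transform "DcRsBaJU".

udCrSbAj

Each output is the input with this applied: flip the case of every letter, then move the last character to the front.
Working it through for "DcRsBaJU": intermediate "dCrSbAju", final "udCrSbAj".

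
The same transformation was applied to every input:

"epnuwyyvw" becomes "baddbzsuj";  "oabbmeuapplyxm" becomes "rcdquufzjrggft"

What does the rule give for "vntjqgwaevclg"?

lqhajfblvoysa

What's happening: shift every letter 5 places forward in the alphabet (wrapping around), then reverse the string.
For "vntjqgwaevclg", step one produces "asyovlbfjahql"; step two turns that into "lqhajfblvoysa".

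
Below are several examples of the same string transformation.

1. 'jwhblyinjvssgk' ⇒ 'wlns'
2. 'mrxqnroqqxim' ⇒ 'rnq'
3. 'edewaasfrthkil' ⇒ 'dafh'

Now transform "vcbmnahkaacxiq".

Rule — delete the last 3 characters, then keep one character in every 3, starting at position 2 (positions 2nd, 5th, 8th, ...).
Doing the same to "vcbmnahkaacxiq": "cnkc".

cnkc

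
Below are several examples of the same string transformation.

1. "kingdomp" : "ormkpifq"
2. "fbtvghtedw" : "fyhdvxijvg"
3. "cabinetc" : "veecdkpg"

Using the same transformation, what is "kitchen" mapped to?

gpmkvej

The pattern: shift every letter 2 places forward in the alphabet (wrapping around), then move the last 2 characters to the front (rotate right by 2).
Doing the same to "kitchen": "gpmkvej".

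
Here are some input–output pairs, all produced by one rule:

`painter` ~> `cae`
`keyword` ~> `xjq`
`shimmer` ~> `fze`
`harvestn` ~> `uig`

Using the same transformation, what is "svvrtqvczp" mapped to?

feic

The pattern: keep one character in every 3, starting at position 1 (positions 1st, 4th, 7th, ...), then shift every letter 13 places forward in the alphabet (wrapping around) — i.e. ROT13.
Starting from "svvrtqvczp": after the first operation, "srvp"; after the second, "feic".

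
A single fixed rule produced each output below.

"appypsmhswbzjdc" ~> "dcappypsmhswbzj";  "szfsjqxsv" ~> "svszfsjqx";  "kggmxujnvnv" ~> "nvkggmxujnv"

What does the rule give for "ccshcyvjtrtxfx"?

fxccshcyvjtrtx

The transformation: move the last 2 characters to the front (rotate right by 2).
"ccshcyvjtrtxfx" → "fxccshcyvjtrtx".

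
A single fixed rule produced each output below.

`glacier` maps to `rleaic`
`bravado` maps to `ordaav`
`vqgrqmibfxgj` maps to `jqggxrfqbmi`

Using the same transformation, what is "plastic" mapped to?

The rule is to take characters alternately from the front and the back (1st, last, 2nd, 2nd-last, ...), then delete the first character.
Starting from "plastic": after the first operation, "pcliats"; after the second, "cliats".

cliats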